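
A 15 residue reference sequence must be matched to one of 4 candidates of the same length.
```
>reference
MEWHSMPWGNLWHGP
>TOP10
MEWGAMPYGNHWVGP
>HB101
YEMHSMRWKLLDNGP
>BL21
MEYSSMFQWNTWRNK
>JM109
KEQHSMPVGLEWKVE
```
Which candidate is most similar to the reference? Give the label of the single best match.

TOP10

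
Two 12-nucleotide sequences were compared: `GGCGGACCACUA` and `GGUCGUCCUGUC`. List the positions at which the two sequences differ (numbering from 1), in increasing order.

Scanning 1-based: 3: C/U; 4: G/C; 6: A/U; 9: A/U; 10: C/G; 12: A/C.

3, 4, 6, 9, 10, 12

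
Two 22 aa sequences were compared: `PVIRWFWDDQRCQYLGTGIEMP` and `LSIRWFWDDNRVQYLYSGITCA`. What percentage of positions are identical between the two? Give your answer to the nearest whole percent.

9 positions differ (1, 2, 10, 12, 16, 17, 20, 21, 22), so 13 of 22 match: 13/22 = 59.09%.

59%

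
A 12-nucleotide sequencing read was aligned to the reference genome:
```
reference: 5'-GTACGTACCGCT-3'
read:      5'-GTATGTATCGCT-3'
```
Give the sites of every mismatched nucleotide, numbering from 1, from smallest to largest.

4, 8

Differences at site 4 (C→T), site 8 (C→T).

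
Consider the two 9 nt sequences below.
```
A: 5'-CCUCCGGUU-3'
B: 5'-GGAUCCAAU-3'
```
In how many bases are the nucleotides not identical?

7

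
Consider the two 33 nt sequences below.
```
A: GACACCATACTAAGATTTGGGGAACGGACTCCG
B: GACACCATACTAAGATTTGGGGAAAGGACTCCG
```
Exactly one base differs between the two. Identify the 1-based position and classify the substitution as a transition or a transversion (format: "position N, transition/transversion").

position 25, transversion

Position 25 changes C→A. C is a pyrimidine and A is a purine, so this is a transversion.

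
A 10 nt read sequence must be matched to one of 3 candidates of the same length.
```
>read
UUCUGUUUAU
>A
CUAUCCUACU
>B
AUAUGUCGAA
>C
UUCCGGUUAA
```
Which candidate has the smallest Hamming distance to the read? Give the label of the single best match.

A differs at 6 sites; B differs at 5 sites; C differs at 3 sites. The closest is C.

C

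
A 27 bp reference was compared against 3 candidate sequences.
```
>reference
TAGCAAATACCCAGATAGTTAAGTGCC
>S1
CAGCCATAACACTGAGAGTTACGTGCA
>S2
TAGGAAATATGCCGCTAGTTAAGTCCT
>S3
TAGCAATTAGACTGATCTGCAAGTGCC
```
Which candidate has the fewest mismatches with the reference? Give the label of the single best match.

S1 differs at 9 positions; S2 differs at 7 positions; S3 differs at 8 positions. The closest is S2.

S2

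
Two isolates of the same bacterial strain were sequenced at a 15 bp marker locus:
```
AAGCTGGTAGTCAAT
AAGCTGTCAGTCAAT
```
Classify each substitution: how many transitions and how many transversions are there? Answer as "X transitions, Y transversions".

1 transition, 1 transversion

Mismatches (1-based):
position 7: G→T (purine→pyrimidine, transversion)
position 8: T→C (pyrimidine→pyrimidine, transition)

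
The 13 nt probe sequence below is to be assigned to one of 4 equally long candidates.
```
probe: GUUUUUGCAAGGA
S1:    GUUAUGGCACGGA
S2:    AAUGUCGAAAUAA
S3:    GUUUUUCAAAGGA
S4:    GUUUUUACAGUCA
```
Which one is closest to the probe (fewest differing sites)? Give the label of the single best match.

S3

S1 differs at 3 sites; S2 differs at 7 sites; S3 differs at 2 sites; S4 differs at 4 sites. The closest is S3.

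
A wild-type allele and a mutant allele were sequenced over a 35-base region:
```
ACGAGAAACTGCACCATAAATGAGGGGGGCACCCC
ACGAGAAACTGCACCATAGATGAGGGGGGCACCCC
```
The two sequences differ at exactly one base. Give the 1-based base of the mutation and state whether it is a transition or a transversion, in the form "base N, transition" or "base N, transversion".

The sequences differ only at base 19: A→G (purine→purine), a transition.

base 19, transition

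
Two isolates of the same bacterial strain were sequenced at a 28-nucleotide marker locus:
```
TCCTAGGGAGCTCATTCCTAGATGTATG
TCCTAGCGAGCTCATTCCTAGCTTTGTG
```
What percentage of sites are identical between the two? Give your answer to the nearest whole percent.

86%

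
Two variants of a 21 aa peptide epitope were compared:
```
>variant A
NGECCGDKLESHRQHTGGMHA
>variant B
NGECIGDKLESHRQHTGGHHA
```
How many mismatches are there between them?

Comparing position by position, 2 residues differ: 5 (C/I), 19 (M/H).

2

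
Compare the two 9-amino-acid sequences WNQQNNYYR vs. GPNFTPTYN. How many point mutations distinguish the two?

Comparing position by position, 8 positions differ: 1 (W/G), 2 (N/P), 3 (Q/N), 4 (Q/F), 5 (N/T), 6 (N/P), 7 (Y/T), 9 (R/N).

8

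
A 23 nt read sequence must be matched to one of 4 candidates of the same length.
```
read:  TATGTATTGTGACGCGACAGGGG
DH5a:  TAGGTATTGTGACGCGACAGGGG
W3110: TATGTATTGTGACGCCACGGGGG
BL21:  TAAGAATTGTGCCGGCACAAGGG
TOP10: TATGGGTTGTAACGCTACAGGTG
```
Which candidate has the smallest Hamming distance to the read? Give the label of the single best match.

Hamming distances to read — DH5a: 1; W3110: 2; BL21: 6; TOP10: 5.
Smallest is DH5a with 1 mismatch.

DH5a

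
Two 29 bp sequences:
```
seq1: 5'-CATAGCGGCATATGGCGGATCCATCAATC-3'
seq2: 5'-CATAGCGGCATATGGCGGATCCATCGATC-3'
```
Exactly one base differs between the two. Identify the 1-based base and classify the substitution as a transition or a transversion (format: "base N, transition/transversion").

Base 26 changes A→G. A is a purine and G is a purine, so this is a transition.

base 26, transition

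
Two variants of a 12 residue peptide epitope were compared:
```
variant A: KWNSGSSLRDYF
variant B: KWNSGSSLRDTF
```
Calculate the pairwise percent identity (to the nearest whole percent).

Mismatch at position 11 (1-based): 1 of 12.
Identical positions: 11/12 = 91.67% → 92%.

92%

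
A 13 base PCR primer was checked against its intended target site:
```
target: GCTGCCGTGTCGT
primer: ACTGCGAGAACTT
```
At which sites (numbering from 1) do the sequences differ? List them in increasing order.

1, 6, 7, 8, 9, 10, 12

Scanning 1-based: 1: G/A; 6: C/G; 7: G/A; 8: T/G; 9: G/A; 10: T/A; 12: G/T.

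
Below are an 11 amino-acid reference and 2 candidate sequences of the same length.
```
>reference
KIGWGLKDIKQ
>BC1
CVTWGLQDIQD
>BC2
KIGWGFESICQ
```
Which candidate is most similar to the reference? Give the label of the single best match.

BC2

Hamming distances to reference — BC1: 6; BC2: 4.
Smallest is BC2 with 4 mismatches.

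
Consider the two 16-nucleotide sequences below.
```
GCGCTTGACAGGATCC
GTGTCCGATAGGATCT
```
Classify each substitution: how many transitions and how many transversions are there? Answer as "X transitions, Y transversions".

6 transitions, 0 transversions

Mismatches (1-based):
base 2: C→T (pyrimidine→pyrimidine, transition)
base 4: C→T (pyrimidine→pyrimidine, transition)
base 5: T→C (pyrimidine→pyrimidine, transition)
base 6: T→C (pyrimidine→pyrimidine, transition)
base 9: C→T (pyrimidine→pyrimidine, transition)
base 16: C→T (pyrimidine→pyrimidine, transition)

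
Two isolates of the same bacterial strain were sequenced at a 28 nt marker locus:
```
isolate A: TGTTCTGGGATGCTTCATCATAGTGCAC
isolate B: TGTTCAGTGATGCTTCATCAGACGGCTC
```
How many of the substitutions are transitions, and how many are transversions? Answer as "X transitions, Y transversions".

0 transitions, 6 transversions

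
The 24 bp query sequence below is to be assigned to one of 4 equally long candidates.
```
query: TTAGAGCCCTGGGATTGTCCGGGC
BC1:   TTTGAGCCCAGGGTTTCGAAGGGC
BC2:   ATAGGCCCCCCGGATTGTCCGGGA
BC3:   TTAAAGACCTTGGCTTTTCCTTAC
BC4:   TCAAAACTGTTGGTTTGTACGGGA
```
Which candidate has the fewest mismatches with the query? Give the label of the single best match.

BC1 differs at 7 bases; BC2 differs at 6 bases; BC3 differs at 8 bases; BC4 differs at 9 bases. The closest is BC2.

BC2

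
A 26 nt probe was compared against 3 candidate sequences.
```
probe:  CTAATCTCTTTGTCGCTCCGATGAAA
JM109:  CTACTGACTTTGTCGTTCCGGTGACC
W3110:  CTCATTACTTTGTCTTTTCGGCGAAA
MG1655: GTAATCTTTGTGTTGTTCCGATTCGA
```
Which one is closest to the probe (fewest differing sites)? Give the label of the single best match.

Hamming distances to probe — JM109: 7; W3110: 8; MG1655: 8.
Smallest is JM109 with 7 mismatches.

JM109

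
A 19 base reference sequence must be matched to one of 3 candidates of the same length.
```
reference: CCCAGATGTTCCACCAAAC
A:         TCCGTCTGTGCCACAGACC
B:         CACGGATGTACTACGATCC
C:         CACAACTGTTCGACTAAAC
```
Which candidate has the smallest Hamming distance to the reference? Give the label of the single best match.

Hamming distances to reference — A: 8; B: 7; C: 5.
Smallest is C with 5 mismatches.

C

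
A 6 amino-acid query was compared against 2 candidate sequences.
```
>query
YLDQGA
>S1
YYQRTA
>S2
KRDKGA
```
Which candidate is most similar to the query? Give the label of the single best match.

S2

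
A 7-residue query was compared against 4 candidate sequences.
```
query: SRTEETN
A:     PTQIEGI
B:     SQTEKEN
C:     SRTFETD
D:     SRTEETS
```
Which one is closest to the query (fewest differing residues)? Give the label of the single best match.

D

A differs at 6 residues; B differs at 3 residues; C differs at 2 residues; D differs at 1 residue. The closest is D.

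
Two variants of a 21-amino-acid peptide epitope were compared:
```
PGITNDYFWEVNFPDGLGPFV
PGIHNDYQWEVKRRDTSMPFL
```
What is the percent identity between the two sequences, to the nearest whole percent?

9 positions differ (4, 8, 12, 13, 14, 16, 17, 18, 21), so 12 of 21 match: 12/21 = 57.14%.

57%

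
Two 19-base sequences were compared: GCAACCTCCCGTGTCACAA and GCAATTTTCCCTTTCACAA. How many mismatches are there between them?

5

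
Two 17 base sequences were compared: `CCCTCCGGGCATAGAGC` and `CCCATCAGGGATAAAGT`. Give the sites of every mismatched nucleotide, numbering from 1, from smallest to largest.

4, 5, 7, 10, 14, 17

Differences at site 4 (T→A), site 5 (C→T), site 7 (G→A), site 10 (C→G), site 14 (G→A), site 17 (C→T).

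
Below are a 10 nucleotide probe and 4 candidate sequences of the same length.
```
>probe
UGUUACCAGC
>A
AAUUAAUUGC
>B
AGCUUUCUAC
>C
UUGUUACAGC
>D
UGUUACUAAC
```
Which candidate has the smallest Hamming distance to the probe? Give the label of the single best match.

Hamming distances to probe — A: 5; B: 6; C: 4; D: 2.
Smallest is D with 2 mismatches.

D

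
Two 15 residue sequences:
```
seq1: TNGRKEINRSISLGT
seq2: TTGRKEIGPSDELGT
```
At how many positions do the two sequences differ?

5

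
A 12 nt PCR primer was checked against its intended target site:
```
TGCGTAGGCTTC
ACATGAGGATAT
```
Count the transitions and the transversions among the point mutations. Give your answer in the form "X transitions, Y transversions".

Transitions (purine↔purine or pyrimidine↔pyrimidine): 12 C→T.
Transversions (purine↔pyrimidine): 1 T→A, 2 G→C, 3 C→A, 4 G→T, 5 T→G, 9 C→A, 11 T→A.

1 transition, 7 transversions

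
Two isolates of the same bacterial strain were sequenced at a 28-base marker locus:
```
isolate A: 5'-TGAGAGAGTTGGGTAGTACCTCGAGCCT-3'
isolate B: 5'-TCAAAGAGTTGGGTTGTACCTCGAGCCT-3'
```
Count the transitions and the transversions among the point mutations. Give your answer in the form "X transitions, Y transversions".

Transitions (purine↔purine or pyrimidine↔pyrimidine): 4 G→A.
Transversions (purine↔pyrimidine): 2 G→C, 15 A→T.

1 transition, 2 transversions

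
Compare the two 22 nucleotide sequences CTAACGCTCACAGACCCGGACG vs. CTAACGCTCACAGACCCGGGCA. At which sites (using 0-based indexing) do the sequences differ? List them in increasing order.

19, 21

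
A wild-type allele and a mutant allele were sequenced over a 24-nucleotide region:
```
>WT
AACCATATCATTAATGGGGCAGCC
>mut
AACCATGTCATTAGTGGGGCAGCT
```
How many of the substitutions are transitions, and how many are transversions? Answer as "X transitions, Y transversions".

3 transitions, 0 transversions

Transitions (purine↔purine or pyrimidine↔pyrimidine): 7 A→G, 14 A→G, 24 C→T.
Transversions (purine↔pyrimidine): none.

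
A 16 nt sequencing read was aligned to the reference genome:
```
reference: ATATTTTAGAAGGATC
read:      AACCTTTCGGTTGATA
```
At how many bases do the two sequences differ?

8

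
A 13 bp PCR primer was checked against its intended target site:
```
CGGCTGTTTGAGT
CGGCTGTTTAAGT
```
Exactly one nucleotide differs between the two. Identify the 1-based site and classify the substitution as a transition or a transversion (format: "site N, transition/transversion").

Site 10 changes G→A. G is a purine and A is a purine, so this is a transition.

site 10, transition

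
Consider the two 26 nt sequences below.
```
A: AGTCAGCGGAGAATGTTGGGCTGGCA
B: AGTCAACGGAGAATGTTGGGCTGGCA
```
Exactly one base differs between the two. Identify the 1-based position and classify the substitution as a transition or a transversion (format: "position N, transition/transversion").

The sequences differ only at position 6: G→A (purine→purine), a transition.

position 6, transition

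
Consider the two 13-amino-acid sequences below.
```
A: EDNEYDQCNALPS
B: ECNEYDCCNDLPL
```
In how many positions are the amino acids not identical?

Mismatches (1-based): position 2: D→C; position 7: Q→C; position 10: A→D; position 13: S→L.

4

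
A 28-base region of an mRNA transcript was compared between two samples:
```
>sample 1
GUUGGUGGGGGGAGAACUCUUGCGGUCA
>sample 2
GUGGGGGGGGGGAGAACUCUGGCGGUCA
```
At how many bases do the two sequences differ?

3

Comparing position by position, 3 bases differ: 3 (U/G), 6 (U/G), 21 (U/G).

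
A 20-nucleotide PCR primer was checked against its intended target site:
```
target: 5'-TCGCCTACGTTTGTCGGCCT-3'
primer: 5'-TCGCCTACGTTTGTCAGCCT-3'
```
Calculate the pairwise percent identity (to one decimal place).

95.0%

1 position differs (16), so 19 of 20 match: 19/20 = 95%.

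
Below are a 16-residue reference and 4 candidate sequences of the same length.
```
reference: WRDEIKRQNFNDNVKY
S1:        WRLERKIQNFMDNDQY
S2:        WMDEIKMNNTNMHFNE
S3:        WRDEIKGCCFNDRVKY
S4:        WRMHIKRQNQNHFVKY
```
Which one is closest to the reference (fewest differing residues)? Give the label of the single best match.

S3

Hamming distances to reference — S1: 6; S2: 9; S3: 4; S4: 5.
Smallest is S3 with 4 mismatches.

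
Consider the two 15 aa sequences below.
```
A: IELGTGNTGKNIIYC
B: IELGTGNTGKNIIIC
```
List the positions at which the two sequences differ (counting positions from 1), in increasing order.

14

Differences at position 14 (Y→I).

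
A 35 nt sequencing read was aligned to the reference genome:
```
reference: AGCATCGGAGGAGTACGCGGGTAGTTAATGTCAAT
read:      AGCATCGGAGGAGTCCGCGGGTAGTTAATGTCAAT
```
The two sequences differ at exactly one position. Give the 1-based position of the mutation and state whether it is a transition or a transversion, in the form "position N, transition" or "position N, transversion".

position 15, transversion

The sequences differ only at position 15: A→C (purine→pyrimidine), a transversion.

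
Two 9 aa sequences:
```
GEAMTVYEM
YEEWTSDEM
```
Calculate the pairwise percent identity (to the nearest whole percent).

44%

5 positions differ (1, 3, 4, 6, 7), so 4 of 9 match: 4/9 = 44.44%.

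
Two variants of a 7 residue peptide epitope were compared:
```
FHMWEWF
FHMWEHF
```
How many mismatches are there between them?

Mismatches (1-based): residue 6: W→H.

1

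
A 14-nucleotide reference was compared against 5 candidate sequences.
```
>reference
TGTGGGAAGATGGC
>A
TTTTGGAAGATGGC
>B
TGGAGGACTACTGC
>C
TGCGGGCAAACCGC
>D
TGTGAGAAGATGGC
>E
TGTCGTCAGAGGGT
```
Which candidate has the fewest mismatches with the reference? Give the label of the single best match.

A differs at 2 sites; B differs at 6 sites; C differs at 5 sites; D differs at 1 site; E differs at 5 sites. The closest is D.

D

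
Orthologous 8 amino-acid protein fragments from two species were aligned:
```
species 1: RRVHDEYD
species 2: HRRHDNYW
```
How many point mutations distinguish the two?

4

Mismatches (1-based): position 1: R→H; position 3: V→R; position 6: E→N; position 8: D→W.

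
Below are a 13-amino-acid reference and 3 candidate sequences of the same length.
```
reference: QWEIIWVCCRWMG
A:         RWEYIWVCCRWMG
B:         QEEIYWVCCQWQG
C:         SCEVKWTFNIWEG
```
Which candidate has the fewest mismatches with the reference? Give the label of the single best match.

A differs at 2 residues; B differs at 4 residues; C differs at 9 residues. The closest is A.

A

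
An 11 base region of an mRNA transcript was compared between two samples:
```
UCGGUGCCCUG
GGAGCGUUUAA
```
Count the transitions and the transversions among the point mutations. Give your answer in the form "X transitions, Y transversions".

6 transitions, 3 transversions

Mismatches (1-based):
base 1: U→G (pyrimidine→purine, transversion)
base 2: C→G (pyrimidine→purine, transversion)
base 3: G→A (purine→purine, transition)
base 5: U→C (pyrimidine→pyrimidine, transition)
base 7: C→U (pyrimidine→pyrimidine, transition)
base 8: C→U (pyrimidine→pyrimidine, transition)
base 9: C→U (pyrimidine→pyrimidine, transition)
base 10: U→A (pyrimidine→purine, transversion)
base 11: G→A (purine→purine, transition)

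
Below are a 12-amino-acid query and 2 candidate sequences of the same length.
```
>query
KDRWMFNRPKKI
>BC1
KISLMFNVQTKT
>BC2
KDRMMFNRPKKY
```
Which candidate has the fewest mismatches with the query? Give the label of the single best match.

BC2

BC1 differs at 7 positions; BC2 differs at 2 positions. The closest is BC2.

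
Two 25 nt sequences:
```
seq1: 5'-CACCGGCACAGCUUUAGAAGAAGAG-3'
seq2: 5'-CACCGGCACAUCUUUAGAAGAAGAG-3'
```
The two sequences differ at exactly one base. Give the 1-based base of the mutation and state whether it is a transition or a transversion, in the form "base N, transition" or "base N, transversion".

base 11, transversion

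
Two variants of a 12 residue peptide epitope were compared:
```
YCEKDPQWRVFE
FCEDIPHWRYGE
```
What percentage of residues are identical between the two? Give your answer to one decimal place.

Mismatches at positions 1, 4, 5, 7, 10, 11 (1-based): 6 of 12.
Identical positions: 6/12 = 50% → 50.0%.

50.0%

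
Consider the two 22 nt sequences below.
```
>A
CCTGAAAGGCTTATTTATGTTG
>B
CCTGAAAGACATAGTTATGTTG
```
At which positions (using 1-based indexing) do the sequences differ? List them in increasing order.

9, 11, 14

Scanning 1-based: 9: G/A; 11: T/A; 14: T/G.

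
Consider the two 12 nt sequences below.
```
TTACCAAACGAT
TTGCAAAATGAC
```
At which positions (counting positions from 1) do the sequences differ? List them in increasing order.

3, 5, 9, 12

Differences at position 3 (A→G), position 5 (C→A), position 9 (C→T), position 12 (T→C).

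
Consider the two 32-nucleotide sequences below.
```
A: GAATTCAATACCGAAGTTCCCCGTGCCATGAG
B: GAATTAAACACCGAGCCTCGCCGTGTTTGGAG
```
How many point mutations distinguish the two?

10

Comparing position by position, 10 bases differ: 6 (C/A), 9 (T/C), 15 (A/G), 16 (G/C), 17 (T/C), 20 (C/G), 26 (C/T), 27 (C/T), 28 (A/T), 29 (T/G).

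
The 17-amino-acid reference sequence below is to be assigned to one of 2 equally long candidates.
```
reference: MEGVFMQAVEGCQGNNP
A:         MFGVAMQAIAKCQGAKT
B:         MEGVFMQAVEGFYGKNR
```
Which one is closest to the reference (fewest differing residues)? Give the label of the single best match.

A differs at 8 residues; B differs at 4 residues. The closest is B.

B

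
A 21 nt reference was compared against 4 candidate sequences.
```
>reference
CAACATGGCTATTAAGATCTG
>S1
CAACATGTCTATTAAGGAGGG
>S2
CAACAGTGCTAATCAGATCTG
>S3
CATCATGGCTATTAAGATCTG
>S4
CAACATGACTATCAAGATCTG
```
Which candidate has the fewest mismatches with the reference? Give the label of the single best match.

S3

Hamming distances to reference — S1: 5; S2: 4; S3: 1; S4: 2.
Smallest is S3 with 1 mismatch.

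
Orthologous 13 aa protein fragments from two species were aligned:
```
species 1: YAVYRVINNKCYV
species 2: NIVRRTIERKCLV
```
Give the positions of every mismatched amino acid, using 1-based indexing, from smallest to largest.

1, 2, 4, 6, 8, 9, 12

Differences at position 1 (Y→N), position 2 (A→I), position 4 (Y→R), position 6 (V→T), position 8 (N→E), position 9 (N→R), position 12 (Y→L).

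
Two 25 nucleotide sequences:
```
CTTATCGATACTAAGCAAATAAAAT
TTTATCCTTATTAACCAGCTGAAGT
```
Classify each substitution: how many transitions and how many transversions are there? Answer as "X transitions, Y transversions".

Mismatches (1-based):
position 1: C→T (pyrimidine→pyrimidine, transition)
position 7: G→C (purine→pyrimidine, transversion)
position 8: A→T (purine→pyrimidine, transversion)
position 11: C→T (pyrimidine→pyrimidine, transition)
position 15: G→C (purine→pyrimidine, transversion)
position 18: A→G (purine→purine, transition)
position 19: A→C (purine→pyrimidine, transversion)
position 21: A→G (purine→purine, transition)
position 24: A→G (purine→purine, transition)

5 transitions, 4 transversions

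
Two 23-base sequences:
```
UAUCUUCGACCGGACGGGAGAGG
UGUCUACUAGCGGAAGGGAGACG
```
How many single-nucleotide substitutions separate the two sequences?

6

Mismatches (1-based): base 2: A→G; base 6: U→A; base 8: G→U; base 10: C→G; base 15: C→A; base 22: G→C.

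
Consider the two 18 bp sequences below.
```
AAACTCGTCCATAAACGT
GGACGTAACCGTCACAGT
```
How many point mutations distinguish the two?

The sequences differ at sites 1, 2, 5, 6, 7, 8, 11, 13, 15, 16 (1-based) — 10 in total.

10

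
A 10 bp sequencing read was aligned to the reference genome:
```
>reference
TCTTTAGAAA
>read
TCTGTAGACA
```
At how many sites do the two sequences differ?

2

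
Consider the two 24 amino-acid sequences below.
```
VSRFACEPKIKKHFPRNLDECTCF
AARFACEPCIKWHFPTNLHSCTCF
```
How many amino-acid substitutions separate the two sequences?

7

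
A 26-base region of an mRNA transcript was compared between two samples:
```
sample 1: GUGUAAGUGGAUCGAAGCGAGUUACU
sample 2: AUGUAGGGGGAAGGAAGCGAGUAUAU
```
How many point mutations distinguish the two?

8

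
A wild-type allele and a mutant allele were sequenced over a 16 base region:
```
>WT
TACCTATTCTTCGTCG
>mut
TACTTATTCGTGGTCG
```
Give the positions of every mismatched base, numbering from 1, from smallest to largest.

4, 10, 12

Differences at position 4 (C→T), position 10 (T→G), position 12 (C→G).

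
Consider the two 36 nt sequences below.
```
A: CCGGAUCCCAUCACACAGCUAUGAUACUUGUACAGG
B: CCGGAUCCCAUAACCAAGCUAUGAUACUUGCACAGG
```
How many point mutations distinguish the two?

4

Mismatches (1-based): position 12: C→A; position 15: A→C; position 16: C→A; position 31: U→C.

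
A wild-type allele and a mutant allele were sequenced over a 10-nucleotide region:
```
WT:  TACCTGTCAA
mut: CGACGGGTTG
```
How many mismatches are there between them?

8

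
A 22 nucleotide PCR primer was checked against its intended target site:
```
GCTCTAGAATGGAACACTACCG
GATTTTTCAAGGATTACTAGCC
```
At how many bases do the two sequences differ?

The sequences differ at bases 2, 4, 6, 7, 8, 10, 14, 15, 20, 22 (1-based) — 10 in total.

10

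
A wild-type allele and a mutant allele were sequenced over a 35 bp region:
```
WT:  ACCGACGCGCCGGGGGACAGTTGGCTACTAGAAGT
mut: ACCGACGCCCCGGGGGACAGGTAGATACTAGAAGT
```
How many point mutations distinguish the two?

Comparing position by position, 4 sites differ: 9 (G/C), 21 (T/G), 23 (G/A), 25 (C/A).

4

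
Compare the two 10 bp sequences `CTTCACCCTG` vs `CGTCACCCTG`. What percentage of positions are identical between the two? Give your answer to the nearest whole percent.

90%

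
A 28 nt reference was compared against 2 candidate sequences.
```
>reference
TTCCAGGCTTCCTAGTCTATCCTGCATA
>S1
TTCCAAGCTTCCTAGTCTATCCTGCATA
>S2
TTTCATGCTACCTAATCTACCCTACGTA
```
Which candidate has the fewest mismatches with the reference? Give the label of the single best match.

S1

Hamming distances to reference — S1: 1; S2: 7.
Smallest is S1 with 1 mismatch.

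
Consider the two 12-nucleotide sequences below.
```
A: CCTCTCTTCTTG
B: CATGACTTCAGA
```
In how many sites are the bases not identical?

6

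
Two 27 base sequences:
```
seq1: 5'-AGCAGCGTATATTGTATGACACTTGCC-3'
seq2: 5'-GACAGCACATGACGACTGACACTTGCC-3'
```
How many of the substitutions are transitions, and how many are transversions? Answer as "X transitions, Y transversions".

6 transitions, 3 transversions

Mismatches (1-based):
base 1: A→G (purine→purine, transition)
base 2: G→A (purine→purine, transition)
base 7: G→A (purine→purine, transition)
base 8: T→C (pyrimidine→pyrimidine, transition)
base 11: A→G (purine→purine, transition)
base 12: T→A (pyrimidine→purine, transversion)
base 13: T→C (pyrimidine→pyrimidine, transition)
base 15: T→A (pyrimidine→purine, transversion)
base 16: A→C (purine→pyrimidine, transversion)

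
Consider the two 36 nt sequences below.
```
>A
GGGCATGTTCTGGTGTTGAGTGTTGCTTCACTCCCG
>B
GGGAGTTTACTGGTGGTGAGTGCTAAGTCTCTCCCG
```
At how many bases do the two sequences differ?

The sequences differ at bases 4, 5, 7, 9, 16, 23, 25, 26, 27, 30 (1-based) — 10 in total.

10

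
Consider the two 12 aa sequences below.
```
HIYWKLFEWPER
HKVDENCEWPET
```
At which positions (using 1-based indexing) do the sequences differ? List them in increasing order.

2, 3, 4, 5, 6, 7, 12

Differences at position 2 (I→K), position 3 (Y→V), position 4 (W→D), position 5 (K→E), position 6 (L→N), position 7 (F→C), position 12 (R→T).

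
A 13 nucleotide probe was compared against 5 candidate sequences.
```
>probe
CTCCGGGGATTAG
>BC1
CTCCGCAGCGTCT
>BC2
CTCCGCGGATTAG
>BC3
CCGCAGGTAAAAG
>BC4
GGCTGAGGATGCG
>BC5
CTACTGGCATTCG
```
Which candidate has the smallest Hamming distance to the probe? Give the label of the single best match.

BC1 differs at 6 bases; BC2 differs at 1 base; BC3 differs at 6 bases; BC4 differs at 6 bases; BC5 differs at 4 bases. The closest is BC2.

BC2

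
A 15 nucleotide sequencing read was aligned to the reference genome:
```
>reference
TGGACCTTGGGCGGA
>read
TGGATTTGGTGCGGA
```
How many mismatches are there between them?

Comparing position by position, 4 sites differ: 5 (C/T), 6 (C/T), 8 (T/G), 10 (G/T).

4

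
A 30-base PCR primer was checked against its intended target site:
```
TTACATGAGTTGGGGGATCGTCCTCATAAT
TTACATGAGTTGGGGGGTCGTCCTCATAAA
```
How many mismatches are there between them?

The sequences differ at sites 17, 30 (1-based) — 2 in total.

2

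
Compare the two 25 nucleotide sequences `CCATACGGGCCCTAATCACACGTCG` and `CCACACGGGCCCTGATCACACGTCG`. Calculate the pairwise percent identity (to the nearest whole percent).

2 positions differ (4, 14), so 23 of 25 match: 23/25 = 92%.

92%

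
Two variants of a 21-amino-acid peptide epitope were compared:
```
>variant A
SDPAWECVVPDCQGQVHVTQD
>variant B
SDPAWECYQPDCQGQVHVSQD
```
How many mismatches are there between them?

3

Comparing position by position, 3 residues differ: 8 (V/Y), 9 (V/Q), 19 (T/S).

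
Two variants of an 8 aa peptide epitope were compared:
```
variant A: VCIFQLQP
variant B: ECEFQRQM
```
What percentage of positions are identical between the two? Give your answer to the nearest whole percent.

50%

4 positions differ (1, 3, 6, 8), so 4 of 8 match: 4/8 = 50%.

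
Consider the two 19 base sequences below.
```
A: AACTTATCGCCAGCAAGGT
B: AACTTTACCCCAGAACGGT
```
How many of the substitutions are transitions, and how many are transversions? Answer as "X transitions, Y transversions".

0 transitions, 5 transversions

Mismatches (1-based):
site 6: A→T (purine→pyrimidine, transversion)
site 7: T→A (pyrimidine→purine, transversion)
site 9: G→C (purine→pyrimidine, transversion)
site 14: C→A (pyrimidine→purine, transversion)
site 16: A→C (purine→pyrimidine, transversion)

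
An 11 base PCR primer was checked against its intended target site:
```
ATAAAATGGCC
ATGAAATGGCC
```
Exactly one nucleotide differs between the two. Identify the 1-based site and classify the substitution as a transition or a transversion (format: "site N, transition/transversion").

The sequences differ only at site 3: A→G (purine→purine), a transition.

site 3, transition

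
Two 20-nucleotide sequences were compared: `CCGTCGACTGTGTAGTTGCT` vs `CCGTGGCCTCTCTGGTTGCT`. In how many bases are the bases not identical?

Mismatches (1-based): base 5: C→G; base 7: A→C; base 10: G→C; base 12: G→C; base 14: A→G.

5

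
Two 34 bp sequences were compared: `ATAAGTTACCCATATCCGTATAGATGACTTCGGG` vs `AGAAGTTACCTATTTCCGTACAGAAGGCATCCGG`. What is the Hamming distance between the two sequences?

8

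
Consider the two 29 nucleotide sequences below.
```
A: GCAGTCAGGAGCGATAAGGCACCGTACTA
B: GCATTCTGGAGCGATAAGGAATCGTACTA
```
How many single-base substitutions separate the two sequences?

4

The sequences differ at bases 4, 7, 20, 22 (1-based) — 4 in total.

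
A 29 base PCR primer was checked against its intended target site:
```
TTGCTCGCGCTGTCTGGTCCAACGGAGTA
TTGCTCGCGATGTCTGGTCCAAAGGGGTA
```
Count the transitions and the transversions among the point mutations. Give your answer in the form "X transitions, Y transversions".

1 transition, 2 transversions

Transitions (purine↔purine or pyrimidine↔pyrimidine): 26 A→G.
Transversions (purine↔pyrimidine): 10 C→A, 23 C→A.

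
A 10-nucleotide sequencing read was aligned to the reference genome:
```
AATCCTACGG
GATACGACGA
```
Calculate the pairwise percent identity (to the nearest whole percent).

60%

4 positions differ (1, 4, 6, 10), so 6 of 10 match: 6/10 = 60%.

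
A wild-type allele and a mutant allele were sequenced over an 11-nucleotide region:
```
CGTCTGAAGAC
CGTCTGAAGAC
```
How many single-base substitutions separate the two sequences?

No positions differ; the sequences are identical.

0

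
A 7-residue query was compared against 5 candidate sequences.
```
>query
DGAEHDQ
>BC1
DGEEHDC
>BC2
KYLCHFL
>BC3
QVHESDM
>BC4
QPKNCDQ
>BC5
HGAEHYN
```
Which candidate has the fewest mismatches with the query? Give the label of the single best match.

Hamming distances to query — BC1: 2; BC2: 6; BC3: 5; BC4: 5; BC5: 3.
Smallest is BC1 with 2 mismatches.

BC1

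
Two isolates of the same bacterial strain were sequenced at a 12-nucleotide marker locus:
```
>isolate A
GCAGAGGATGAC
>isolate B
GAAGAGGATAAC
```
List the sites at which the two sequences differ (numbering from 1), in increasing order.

2, 10

Scanning 1-based: 2: C/A; 10: G/A.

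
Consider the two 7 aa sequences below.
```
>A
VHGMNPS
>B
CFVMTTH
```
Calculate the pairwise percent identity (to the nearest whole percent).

14%

6 positions differ (1, 2, 3, 5, 6, 7), so 1 of 7 match: 1/7 = 14.29%.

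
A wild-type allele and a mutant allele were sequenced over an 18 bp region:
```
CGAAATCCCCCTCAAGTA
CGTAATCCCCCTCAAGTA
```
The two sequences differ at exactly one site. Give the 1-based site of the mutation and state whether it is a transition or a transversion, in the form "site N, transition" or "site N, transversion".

The sequences differ only at site 3: A→T (purine→pyrimidine), a transversion.

site 3, transversion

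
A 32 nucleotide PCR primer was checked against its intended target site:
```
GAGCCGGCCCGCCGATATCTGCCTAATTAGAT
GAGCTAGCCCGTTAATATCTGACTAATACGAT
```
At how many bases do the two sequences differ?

8

The sequences differ at bases 5, 6, 12, 13, 14, 22, 28, 29 (1-based) — 8 in total.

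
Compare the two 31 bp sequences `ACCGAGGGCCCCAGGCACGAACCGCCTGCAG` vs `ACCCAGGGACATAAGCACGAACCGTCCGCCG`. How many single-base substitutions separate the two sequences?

8

The sequences differ at positions 4, 9, 11, 12, 14, 25, 27, 30 (1-based) — 8 in total.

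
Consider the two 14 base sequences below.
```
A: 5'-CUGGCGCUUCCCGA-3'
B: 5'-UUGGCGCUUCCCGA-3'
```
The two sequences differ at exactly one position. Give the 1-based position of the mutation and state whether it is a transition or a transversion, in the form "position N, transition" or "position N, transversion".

position 1, transition

Position 1 changes C→U. C is a pyrimidine and U is a pyrimidine, so this is a transition.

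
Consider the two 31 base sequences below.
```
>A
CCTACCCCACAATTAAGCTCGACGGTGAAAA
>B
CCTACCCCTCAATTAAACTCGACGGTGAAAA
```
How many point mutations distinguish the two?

2

Mismatches (1-based): site 9: A→T; site 17: G→A.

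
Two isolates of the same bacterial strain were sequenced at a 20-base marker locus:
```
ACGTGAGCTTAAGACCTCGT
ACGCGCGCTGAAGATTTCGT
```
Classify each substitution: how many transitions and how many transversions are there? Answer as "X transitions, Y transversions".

Mismatches (1-based):
position 4: T→C (pyrimidine→pyrimidine, transition)
position 6: A→C (purine→pyrimidine, transversion)
position 10: T→G (pyrimidine→purine, transversion)
position 15: C→T (pyrimidine→pyrimidine, transition)
position 16: C→T (pyrimidine→pyrimidine, transition)

3 transitions, 2 transversions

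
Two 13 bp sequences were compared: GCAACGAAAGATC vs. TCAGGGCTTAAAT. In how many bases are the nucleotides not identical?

9

Comparing position by position, 9 bases differ: 1 (G/T), 4 (A/G), 5 (C/G), 7 (A/C), 8 (A/T), 9 (A/T), 10 (G/A), 12 (T/A), 13 (C/T).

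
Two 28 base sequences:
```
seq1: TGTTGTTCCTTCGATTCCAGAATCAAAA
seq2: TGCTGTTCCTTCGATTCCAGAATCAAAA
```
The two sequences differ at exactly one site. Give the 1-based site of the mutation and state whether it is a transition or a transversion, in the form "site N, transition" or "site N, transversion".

Site 3 changes T→C. T is a pyrimidine and C is a pyrimidine, so this is a transition.

site 3, transition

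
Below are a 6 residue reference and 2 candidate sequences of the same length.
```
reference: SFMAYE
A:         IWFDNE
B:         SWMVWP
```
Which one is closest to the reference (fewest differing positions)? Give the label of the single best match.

B

Hamming distances to reference — A: 5; B: 4.
Smallest is B with 4 mismatches.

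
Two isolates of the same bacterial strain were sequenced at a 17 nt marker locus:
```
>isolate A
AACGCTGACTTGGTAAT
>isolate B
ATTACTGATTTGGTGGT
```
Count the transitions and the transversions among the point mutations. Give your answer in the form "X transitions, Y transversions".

5 transitions, 1 transversion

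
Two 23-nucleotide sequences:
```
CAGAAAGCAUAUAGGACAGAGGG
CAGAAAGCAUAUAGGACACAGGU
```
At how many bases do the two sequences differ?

Comparing position by position, 2 bases differ: 19 (G/C), 23 (G/U).

2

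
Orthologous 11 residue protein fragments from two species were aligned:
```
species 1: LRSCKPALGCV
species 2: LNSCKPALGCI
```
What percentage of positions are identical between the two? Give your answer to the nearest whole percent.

82%

2 positions differ (2, 11), so 9 of 11 match: 9/11 = 81.82%.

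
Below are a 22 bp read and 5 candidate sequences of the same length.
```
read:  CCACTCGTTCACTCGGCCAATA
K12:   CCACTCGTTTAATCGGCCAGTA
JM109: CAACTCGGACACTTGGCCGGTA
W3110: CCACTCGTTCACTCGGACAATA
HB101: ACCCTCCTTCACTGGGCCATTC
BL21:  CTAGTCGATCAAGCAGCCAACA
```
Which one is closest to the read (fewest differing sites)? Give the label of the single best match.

Hamming distances to read — K12: 3; JM109: 6; W3110: 1; HB101: 6; BL21: 7.
Smallest is W3110 with 1 mismatch.

W3110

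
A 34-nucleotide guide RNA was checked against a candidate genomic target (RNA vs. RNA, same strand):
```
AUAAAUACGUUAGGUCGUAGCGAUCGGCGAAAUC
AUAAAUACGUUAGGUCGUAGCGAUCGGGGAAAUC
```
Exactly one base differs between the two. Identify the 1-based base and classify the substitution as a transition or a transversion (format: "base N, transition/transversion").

The sequences differ only at base 28: C→G (pyrimidine→purine), a transversion.

base 28, transversion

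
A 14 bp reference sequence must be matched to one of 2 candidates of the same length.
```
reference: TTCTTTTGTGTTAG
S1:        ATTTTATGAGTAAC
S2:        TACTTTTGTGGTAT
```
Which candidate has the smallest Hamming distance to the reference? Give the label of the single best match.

S2

Hamming distances to reference — S1: 6; S2: 3.
Smallest is S2 with 3 mismatches.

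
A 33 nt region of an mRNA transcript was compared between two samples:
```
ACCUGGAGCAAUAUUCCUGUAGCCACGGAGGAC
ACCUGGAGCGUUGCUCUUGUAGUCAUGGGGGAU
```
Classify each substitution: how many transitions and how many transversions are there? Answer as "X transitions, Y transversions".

8 transitions, 1 transversion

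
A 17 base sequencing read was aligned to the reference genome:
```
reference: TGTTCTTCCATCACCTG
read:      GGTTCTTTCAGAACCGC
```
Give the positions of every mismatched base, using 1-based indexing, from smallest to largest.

1, 8, 11, 12, 16, 17

Differences at position 1 (T→G), position 8 (C→T), position 11 (T→G), position 12 (C→A), position 16 (T→G), position 17 (G→C).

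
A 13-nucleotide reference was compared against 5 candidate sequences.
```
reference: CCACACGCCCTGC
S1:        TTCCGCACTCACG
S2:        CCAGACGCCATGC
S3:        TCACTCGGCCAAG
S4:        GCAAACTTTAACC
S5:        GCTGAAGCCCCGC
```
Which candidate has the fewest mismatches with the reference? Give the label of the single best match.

S2

Hamming distances to reference — S1: 9; S2: 2; S3: 6; S4: 8; S5: 5.
Smallest is S2 with 2 mismatches.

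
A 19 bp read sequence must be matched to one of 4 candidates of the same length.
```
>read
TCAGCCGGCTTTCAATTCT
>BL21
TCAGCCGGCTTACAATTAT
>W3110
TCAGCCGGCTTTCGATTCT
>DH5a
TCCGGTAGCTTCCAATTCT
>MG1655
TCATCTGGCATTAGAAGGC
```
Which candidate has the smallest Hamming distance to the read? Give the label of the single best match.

W3110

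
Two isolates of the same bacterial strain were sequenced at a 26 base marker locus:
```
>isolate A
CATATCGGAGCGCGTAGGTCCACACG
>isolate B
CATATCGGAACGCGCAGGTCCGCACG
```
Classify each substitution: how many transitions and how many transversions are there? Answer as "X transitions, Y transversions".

3 transitions, 0 transversions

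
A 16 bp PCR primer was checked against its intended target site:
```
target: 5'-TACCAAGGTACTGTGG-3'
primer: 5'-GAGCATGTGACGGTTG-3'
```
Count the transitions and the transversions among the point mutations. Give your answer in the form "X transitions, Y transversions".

Transitions (purine↔purine or pyrimidine↔pyrimidine): none.
Transversions (purine↔pyrimidine): 1 T→G, 3 C→G, 6 A→T, 8 G→T, 9 T→G, 12 T→G, 15 G→T.

0 transitions, 7 transversions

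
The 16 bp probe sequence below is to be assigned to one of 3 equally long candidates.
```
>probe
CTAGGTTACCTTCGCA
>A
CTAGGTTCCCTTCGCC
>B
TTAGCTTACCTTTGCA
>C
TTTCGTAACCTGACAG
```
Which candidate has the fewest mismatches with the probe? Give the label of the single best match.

A

A differs at 2 positions; B differs at 3 positions; C differs at 9 positions. The closest is A.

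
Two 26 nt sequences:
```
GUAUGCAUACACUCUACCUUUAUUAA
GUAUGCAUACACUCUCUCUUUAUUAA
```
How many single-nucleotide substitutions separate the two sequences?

2

Mismatches (1-based): position 16: A→C; position 17: C→U.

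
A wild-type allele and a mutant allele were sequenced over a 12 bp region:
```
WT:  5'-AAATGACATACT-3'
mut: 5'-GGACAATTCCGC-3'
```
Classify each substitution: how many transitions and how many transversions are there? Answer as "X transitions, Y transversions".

Transitions (purine↔purine or pyrimidine↔pyrimidine): 1 A→G, 2 A→G, 4 T→C, 5 G→A, 7 C→T, 9 T→C, 12 T→C.
Transversions (purine↔pyrimidine): 8 A→T, 10 A→C, 11 C→G.

7 transitions, 3 transversions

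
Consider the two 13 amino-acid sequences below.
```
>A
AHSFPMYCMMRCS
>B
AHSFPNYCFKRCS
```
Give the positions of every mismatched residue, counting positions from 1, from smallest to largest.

6, 9, 10

Differences at position 6 (M→N), position 9 (M→F), position 10 (M→K).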